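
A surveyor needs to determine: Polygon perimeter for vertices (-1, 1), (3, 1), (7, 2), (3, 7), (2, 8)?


Sides: (-1, 1)->(3, 1): sqrt(16) = 4, (3, 1)->(7, 2): sqrt(17) = 4.123106, (7, 2)->(3, 7): sqrt(41) = 6.403124, (3, 7)->(2, 8): sqrt(2) = 1.414214, (2, 8)->(-1, 1): sqrt(58) = 7.615773
Sum = 23.556217
Perimeter = 23.5562

23.5562


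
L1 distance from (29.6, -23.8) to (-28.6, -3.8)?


|29.6-(-28.6)| + |(-23.8)-(-3.8)| = 58.2 + 20 = 78.2

78.2


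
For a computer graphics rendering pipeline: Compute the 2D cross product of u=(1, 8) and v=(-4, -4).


u x v = u_x*v_y - u_y*v_x = 1*(-4) - 8*(-4)
= (-4) - (-32) = 28

28


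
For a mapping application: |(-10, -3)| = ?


|u| = sqrt((-10)^2 + (-3)^2) = sqrt(109) = 10.4403

10.4403


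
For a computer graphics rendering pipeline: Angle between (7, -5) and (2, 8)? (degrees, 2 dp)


u.v = -26, |u| = sqrt(74) = 8.6023, |v| = sqrt(68) = 8.2462
cos(theta) = u.v/(|u||v|) = -26/sqrt(5032) = -0.366525
theta = acos(-0.366525) = 111.5 degrees

111.5 degrees


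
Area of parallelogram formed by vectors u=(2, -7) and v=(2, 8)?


|u x v| = |2*8 - (-7)*2|
= |16 - (-14)| = 30

30


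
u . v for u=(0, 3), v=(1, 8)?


u . v = u_x*v_x + u_y*v_y = 0*1 + 3*8
= 0 + 24 = 24

24


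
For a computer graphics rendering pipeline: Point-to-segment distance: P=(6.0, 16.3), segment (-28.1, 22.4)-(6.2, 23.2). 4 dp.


Project P onto AB: t = 0.9895 (clamped to [0,1])
Closest point on segment: (5.8393, 23.1916)
Distance: 6.8935

6.8935


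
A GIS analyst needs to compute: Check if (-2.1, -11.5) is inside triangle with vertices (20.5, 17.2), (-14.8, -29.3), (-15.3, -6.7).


Cross products: AB x AP = -37.79, BC x BP = -295.92, CA x CP = -487.32
All same sign? yes

Yes, inside


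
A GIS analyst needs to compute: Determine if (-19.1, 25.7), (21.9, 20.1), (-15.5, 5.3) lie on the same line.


Cross product: (21.9-(-19.1))*(5.3-25.7) - (20.1-25.7)*((-15.5)-(-19.1))
= -816.24

No, not collinear


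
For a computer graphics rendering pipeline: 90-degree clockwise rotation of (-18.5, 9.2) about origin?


90° CW: (x,y) -> (y, -x)
(-18.5,9.2) -> (9.2, 18.5)

(9.2, 18.5)


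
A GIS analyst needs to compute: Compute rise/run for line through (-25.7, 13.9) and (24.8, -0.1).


slope = (y2-y1)/(x2-x1) = ((-0.1)-13.9)/(24.8-(-25.7)) = (-14)/50.5 = -0.2772

-0.2772


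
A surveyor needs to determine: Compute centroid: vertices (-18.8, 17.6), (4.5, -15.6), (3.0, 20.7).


Centroid = ((x_A+x_B+x_C)/3, (y_A+y_B+y_C)/3)
= (((-18.8)+4.5+3)/3, (17.6+(-15.6)+20.7)/3)
= (-3.7667, 7.5667)

(-3.7667, 7.5667)


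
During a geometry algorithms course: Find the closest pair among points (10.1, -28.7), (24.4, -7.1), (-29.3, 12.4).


d(P0,P1) = 25.9046, d(P0,P2) = 56.9348, d(P1,P2) = 57.1309
Closest: P0 and P1

Closest pair: (10.1, -28.7) and (24.4, -7.1), distance = 25.9046


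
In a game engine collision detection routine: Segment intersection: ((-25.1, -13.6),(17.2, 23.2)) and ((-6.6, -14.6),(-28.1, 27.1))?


Cross products: d1=749.95, d2=-1805.16, d3=-723.1, d4=1832.01
d1*d2 < 0 and d3*d4 < 0? yes

Yes, they intersect


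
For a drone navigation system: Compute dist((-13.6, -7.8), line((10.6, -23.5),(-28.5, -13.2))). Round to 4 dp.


|cross product| = 364.61
|line direction| = sqrt(1634.9) = 40.4339
Distance = 364.61/sqrt(1634.9) = 9.0174

9.0174


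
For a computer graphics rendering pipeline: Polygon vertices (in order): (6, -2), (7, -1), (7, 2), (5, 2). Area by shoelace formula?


Shoelace sum: (6*(-1) - 7*(-2)) + (7*2 - 7*(-1)) + (7*2 - 5*2) + (5*(-2) - 6*2)
= 11
Area = |11|/2 = 5.5

5.5


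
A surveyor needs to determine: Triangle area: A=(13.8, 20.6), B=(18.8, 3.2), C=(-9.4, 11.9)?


Area = |x_A(y_B-y_C) + x_B(y_C-y_A) + x_C(y_A-y_B)|/2
= |(-120.06) + (-163.56) + (-163.56)|/2
= 447.18/2 = 223.59

223.59


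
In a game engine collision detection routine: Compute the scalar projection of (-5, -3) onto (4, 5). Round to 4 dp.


u.v = -35, |v| = sqrt(41) = 6.4031
Scalar projection = u.v / |v| = -35 / sqrt(41) = -5.4661

-5.4661


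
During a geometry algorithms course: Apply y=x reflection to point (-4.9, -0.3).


Reflection over y=x: (x,y) -> (y,x)
(-4.9, -0.3) -> (-0.3, -4.9)

(-0.3, -4.9)


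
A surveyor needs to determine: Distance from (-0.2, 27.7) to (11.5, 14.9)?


dx=11.7, dy=-12.8
d^2 = 11.7^2 + (-12.8)^2 = 300.73
d = sqrt(300.73) = 17.3416

17.3416


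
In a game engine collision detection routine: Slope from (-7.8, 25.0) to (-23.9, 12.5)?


slope = (y2-y1)/(x2-x1) = (12.5-25)/((-23.9)-(-7.8)) = (-12.5)/(-16.1) = 0.7764

0.7764


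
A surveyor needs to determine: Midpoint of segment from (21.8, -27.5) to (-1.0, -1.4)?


M = ((21.8+(-1))/2, ((-27.5)+(-1.4))/2)
= (10.4, -14.45)

(10.4, -14.45)


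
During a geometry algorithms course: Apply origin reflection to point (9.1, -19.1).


Reflection over origin: (x,y) -> (-x,-y)
(9.1, -19.1) -> (-9.1, 19.1)

(-9.1, 19.1)


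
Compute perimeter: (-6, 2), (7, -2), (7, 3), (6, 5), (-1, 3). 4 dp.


Sides: (-6, 2)->(7, -2): sqrt(185) = 13.601471, (7, -2)->(7, 3): sqrt(25) = 5, (7, 3)->(6, 5): sqrt(5) = 2.236068, (6, 5)->(-1, 3): sqrt(53) = 7.28011, (-1, 3)->(-6, 2): sqrt(26) = 5.09902
Sum = 33.216669
Perimeter = 33.2167

33.2167


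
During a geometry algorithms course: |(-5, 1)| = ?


|u| = sqrt((-5)^2 + 1^2) = sqrt(26) = 5.099

5.099


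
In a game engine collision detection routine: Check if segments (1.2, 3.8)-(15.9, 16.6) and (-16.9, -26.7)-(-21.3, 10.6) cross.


Cross products: d1=-809.33, d2=-1413.96, d3=-216.67, d4=387.96
d1*d2 < 0 and d3*d4 < 0? no

No, they don't intersect


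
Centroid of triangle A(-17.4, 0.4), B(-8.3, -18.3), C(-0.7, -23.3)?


Centroid = ((x_A+x_B+x_C)/3, (y_A+y_B+y_C)/3)
= (((-17.4)+(-8.3)+(-0.7))/3, (0.4+(-18.3)+(-23.3))/3)
= (-8.8, -13.7333)

(-8.8, -13.7333)


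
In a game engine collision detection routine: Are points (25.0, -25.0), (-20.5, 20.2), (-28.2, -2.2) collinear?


Cross product: ((-20.5)-25)*((-2.2)-(-25)) - (20.2-(-25))*((-28.2)-25)
= 1367.24

No, not collinear


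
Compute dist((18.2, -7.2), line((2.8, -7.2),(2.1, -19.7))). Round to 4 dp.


|cross product| = 192.5
|line direction| = sqrt(156.74) = 12.5196
Distance = 192.5/sqrt(156.74) = 15.3759

15.3759


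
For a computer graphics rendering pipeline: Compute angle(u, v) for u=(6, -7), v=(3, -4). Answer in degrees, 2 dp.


u.v = 46, |u| = sqrt(85) = 9.2195, |v| = sqrt(25) = 5
cos(theta) = u.v/(|u||v|) = 46/sqrt(2125) = 0.99788
theta = acos(0.99788) = 3.73 degrees

3.73 degrees


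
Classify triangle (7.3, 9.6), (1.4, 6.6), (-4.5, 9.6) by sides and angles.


Side lengths squared: AB^2=43.81, BC^2=43.81, CA^2=139.24
Sorted: [43.81, 43.81, 139.24]
By sides: Isosceles, By angles: Obtuse

Isosceles, Obtuse


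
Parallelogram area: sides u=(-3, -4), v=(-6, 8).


|u x v| = |(-3)*8 - (-4)*(-6)|
= |(-24) - 24| = 48

48


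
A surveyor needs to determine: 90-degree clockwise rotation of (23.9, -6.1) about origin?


90° CW: (x,y) -> (y, -x)
(23.9,-6.1) -> (-6.1, -23.9)

(-6.1, -23.9)


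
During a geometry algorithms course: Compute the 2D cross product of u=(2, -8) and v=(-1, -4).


u x v = u_x*v_y - u_y*v_x = 2*(-4) - (-8)*(-1)
= (-8) - 8 = -16

-16


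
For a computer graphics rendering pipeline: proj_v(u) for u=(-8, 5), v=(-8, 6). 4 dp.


u.v = 94, |v| = sqrt(100) = 10
Scalar projection = u.v / |v| = 94 / sqrt(100) = 9.4

9.4


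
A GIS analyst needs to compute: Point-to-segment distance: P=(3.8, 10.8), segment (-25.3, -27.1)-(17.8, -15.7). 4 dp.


Project P onto AB: t = 0.8484 (clamped to [0,1])
Closest point on segment: (11.2664, -17.4282)
Distance: 29.1989

29.1989


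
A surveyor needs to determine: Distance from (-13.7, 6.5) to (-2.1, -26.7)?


dx=11.6, dy=-33.2
d^2 = 11.6^2 + (-33.2)^2 = 1236.8
d = sqrt(1236.8) = 35.1682

35.1682


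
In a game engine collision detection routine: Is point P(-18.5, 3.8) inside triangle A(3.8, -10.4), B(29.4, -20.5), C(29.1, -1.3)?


Cross products: AB x AP = 138.29, BC x BP = 912.39, CA x CP = -562.19
All same sign? no

No, outside


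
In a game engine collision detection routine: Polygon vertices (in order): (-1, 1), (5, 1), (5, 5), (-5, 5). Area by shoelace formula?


Shoelace sum: ((-1)*1 - 5*1) + (5*5 - 5*1) + (5*5 - (-5)*5) + ((-5)*1 - (-1)*5)
= 64
Area = |64|/2 = 32

32


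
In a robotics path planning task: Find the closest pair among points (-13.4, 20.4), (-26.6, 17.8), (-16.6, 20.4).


d(P0,P1) = 13.4536, d(P0,P2) = 3.2, d(P1,P2) = 10.3325
Closest: P0 and P2

Closest pair: (-13.4, 20.4) and (-16.6, 20.4), distance = 3.2


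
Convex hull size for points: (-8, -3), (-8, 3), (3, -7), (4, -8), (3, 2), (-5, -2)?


Convex hull vertices (CCW): (-8, -3), (4, -8), (3, 2), (-8, 3)
Count = 4

4


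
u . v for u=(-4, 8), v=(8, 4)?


u . v = u_x*v_x + u_y*v_y = (-4)*8 + 8*4
= (-32) + 32 = 0

0


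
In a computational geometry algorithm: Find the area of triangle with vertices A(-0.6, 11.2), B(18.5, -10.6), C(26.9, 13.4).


Area = |x_A(y_B-y_C) + x_B(y_C-y_A) + x_C(y_A-y_B)|/2
= |14.4 + 40.7 + 586.42|/2
= 641.52/2 = 320.76

320.76


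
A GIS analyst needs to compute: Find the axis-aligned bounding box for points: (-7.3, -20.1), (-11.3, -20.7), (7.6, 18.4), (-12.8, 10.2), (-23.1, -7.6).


x range: [-23.1, 7.6]
y range: [-20.7, 18.4]
Bounding box: (-23.1,-20.7) to (7.6,18.4)

(-23.1,-20.7) to (7.6,18.4)


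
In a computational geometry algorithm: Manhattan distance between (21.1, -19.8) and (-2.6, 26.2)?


|21.1-(-2.6)| + |(-19.8)-26.2| = 23.7 + 46 = 69.7

69.7


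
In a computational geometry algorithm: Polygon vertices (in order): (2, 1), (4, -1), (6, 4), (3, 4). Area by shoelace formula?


Shoelace sum: (2*(-1) - 4*1) + (4*4 - 6*(-1)) + (6*4 - 3*4) + (3*1 - 2*4)
= 23
Area = |23|/2 = 11.5

11.5


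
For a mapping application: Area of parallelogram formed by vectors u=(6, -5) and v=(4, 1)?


|u x v| = |6*1 - (-5)*4|
= |6 - (-20)| = 26

26


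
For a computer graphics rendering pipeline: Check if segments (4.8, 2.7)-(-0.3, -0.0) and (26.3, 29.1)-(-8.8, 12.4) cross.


Cross products: d1=567.59, d2=577.19, d3=-76.59, d4=-86.19
d1*d2 < 0 and d3*d4 < 0? no

No, they don't intersect


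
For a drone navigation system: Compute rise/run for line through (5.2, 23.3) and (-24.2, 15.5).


slope = (y2-y1)/(x2-x1) = (15.5-23.3)/((-24.2)-5.2) = (-7.8)/(-29.4) = 0.2653

0.2653


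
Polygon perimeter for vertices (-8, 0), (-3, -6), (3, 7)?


Sides: (-8, 0)->(-3, -6): sqrt(61) = 7.81025, (-3, -6)->(3, 7): sqrt(205) = 14.317821, (3, 7)->(-8, 0): sqrt(170) = 13.038405
Sum = 35.166476
Perimeter = 35.1665

35.1665


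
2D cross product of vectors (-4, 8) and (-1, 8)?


u x v = u_x*v_y - u_y*v_x = (-4)*8 - 8*(-1)
= (-32) - (-8) = -24

-24


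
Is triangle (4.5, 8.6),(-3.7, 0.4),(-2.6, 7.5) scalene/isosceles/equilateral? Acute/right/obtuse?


Side lengths squared: AB^2=134.48, BC^2=51.62, CA^2=51.62
Sorted: [51.62, 51.62, 134.48]
By sides: Isosceles, By angles: Obtuse

Isosceles, Obtuse


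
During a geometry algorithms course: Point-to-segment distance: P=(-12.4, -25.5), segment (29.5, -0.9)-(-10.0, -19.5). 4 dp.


Project P onto AB: t = 1 (clamped to [0,1])
Closest point on segment: (-10, -19.5)
Distance: 6.4622

6.4622


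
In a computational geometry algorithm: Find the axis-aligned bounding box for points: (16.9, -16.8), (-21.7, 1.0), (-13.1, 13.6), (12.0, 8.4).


x range: [-21.7, 16.9]
y range: [-16.8, 13.6]
Bounding box: (-21.7,-16.8) to (16.9,13.6)

(-21.7,-16.8) to (16.9,13.6)


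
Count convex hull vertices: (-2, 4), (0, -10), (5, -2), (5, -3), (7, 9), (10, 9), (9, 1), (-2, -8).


Convex hull vertices (CCW): (-2, -8), (0, -10), (9, 1), (10, 9), (7, 9), (-2, 4)
Count = 6

6


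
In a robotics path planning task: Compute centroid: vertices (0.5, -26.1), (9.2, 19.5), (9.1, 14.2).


Centroid = ((x_A+x_B+x_C)/3, (y_A+y_B+y_C)/3)
= ((0.5+9.2+9.1)/3, ((-26.1)+19.5+14.2)/3)
= (6.2667, 2.5333)

(6.2667, 2.5333)


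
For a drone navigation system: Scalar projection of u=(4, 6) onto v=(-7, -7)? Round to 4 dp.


u.v = -70, |v| = sqrt(98) = 9.8995
Scalar projection = u.v / |v| = -70 / sqrt(98) = -7.0711

-7.0711


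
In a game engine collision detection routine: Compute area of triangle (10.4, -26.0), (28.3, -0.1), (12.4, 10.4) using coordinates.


Area = |x_A(y_B-y_C) + x_B(y_C-y_A) + x_C(y_A-y_B)|/2
= |(-109.2) + 1030.12 + (-321.16)|/2
= 599.76/2 = 299.88

299.88


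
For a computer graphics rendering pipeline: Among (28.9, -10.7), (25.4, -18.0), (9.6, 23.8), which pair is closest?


d(P0,P1) = 8.0957, d(P0,P2) = 39.5315, d(P1,P2) = 44.6865
Closest: P0 and P1

Closest pair: (28.9, -10.7) and (25.4, -18.0), distance = 8.0957


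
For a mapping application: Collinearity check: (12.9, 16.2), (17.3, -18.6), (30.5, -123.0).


Cross product: (17.3-12.9)*((-123)-16.2) - ((-18.6)-16.2)*(30.5-12.9)
= 0

Yes, collinear


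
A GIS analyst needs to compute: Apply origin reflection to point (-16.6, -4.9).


Reflection over origin: (x,y) -> (-x,-y)
(-16.6, -4.9) -> (16.6, 4.9)

(16.6, 4.9)


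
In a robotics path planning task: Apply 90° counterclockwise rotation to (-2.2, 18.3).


90° CCW: (x,y) -> (-y, x)
(-2.2,18.3) -> (-18.3, -2.2)

(-18.3, -2.2)


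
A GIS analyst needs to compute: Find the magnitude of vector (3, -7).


|u| = sqrt(3^2 + (-7)^2) = sqrt(58) = 7.6158

7.6158


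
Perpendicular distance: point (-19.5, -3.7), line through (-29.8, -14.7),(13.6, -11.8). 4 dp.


|cross product| = 447.53
|line direction| = sqrt(1891.97) = 43.4968
Distance = 447.53/sqrt(1891.97) = 10.2888

10.2888


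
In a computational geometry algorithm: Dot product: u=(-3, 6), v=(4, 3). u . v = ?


u . v = u_x*v_x + u_y*v_y = (-3)*4 + 6*3
= (-12) + 18 = 6

6


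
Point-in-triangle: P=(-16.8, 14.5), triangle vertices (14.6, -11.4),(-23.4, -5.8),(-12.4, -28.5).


Cross products: AB x AP = -808.36, BC x BP = 373.12, CA x CP = 1236.24
All same sign? no

No, outside


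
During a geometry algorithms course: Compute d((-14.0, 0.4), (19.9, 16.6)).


dx=33.9, dy=16.2
d^2 = 33.9^2 + 16.2^2 = 1411.65
d = sqrt(1411.65) = 37.5719

37.5719


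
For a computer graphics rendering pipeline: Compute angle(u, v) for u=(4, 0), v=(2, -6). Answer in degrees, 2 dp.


u.v = 8, |u| = sqrt(16) = 4, |v| = sqrt(40) = 6.3246
cos(theta) = u.v/(|u||v|) = 8/sqrt(640) = 0.316228
theta = acos(0.316228) = 71.57 degrees

71.57 degrees


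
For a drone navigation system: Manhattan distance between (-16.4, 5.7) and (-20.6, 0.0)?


|(-16.4)-(-20.6)| + |5.7-0| = 4.2 + 5.7 = 9.9

9.9


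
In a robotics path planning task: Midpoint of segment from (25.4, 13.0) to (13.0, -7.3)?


M = ((25.4+13)/2, (13+(-7.3))/2)
= (19.2, 2.85)

(19.2, 2.85)


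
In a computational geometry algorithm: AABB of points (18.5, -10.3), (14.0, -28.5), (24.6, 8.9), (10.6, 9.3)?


x range: [10.6, 24.6]
y range: [-28.5, 9.3]
Bounding box: (10.6,-28.5) to (24.6,9.3)

(10.6,-28.5) to (24.6,9.3)


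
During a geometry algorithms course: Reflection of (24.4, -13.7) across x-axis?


Reflection over x-axis: (x,y) -> (x,-y)
(24.4, -13.7) -> (24.4, 13.7)

(24.4, 13.7)


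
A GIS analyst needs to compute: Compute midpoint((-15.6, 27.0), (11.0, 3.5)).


M = (((-15.6)+11)/2, (27+3.5)/2)
= (-2.3, 15.25)

(-2.3, 15.25)


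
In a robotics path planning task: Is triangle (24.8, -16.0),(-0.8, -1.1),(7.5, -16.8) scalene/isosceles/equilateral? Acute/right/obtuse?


Side lengths squared: AB^2=877.37, BC^2=315.38, CA^2=299.93
Sorted: [299.93, 315.38, 877.37]
By sides: Scalene, By angles: Obtuse

Scalene, Obtuse


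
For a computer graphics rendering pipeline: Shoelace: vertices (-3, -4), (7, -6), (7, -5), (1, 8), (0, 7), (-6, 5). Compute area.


Shoelace sum: ((-3)*(-6) - 7*(-4)) + (7*(-5) - 7*(-6)) + (7*8 - 1*(-5)) + (1*7 - 0*8) + (0*5 - (-6)*7) + ((-6)*(-4) - (-3)*5)
= 202
Area = |202|/2 = 101

101


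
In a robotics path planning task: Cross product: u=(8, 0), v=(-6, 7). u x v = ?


u x v = u_x*v_y - u_y*v_x = 8*7 - 0*(-6)
= 56 - 0 = 56

56


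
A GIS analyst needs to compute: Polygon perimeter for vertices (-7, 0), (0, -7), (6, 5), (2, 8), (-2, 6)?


Sides: (-7, 0)->(0, -7): sqrt(98) = 9.899495, (0, -7)->(6, 5): sqrt(180) = 13.416408, (6, 5)->(2, 8): sqrt(25) = 5, (2, 8)->(-2, 6): sqrt(20) = 4.472136, (-2, 6)->(-7, 0): sqrt(61) = 7.81025
Sum = 40.598289
Perimeter = 40.5983

40.5983


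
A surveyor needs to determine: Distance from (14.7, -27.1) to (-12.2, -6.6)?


dx=-26.9, dy=20.5
d^2 = (-26.9)^2 + 20.5^2 = 1143.86
d = sqrt(1143.86) = 33.821

33.821


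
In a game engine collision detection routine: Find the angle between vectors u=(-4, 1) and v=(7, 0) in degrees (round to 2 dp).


u.v = -28, |u| = sqrt(17) = 4.1231, |v| = sqrt(49) = 7
cos(theta) = u.v/(|u||v|) = -28/sqrt(833) = -0.970143
theta = acos(-0.970143) = 165.96 degrees

165.96 degrees


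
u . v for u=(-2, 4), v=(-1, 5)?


u . v = u_x*v_x + u_y*v_y = (-2)*(-1) + 4*5
= 2 + 20 = 22

22


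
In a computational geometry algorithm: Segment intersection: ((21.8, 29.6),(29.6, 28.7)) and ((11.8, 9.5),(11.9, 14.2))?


Cross products: d1=-44.99, d2=-81.74, d3=-165.78, d4=-129.03
d1*d2 < 0 and d3*d4 < 0? no

No, they don't intersect


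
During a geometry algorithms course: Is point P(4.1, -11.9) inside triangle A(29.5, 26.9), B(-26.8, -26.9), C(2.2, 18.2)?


Cross products: AB x AP = 817.92, BC x BP = -958.59, CA x CP = -838.26
All same sign? no

No, outside


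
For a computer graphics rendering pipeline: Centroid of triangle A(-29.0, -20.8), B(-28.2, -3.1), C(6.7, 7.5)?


Centroid = ((x_A+x_B+x_C)/3, (y_A+y_B+y_C)/3)
= (((-29)+(-28.2)+6.7)/3, ((-20.8)+(-3.1)+7.5)/3)
= (-16.8333, -5.4667)

(-16.8333, -5.4667)


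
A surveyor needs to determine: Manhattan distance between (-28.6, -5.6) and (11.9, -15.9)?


|(-28.6)-11.9| + |(-5.6)-(-15.9)| = 40.5 + 10.3 = 50.8

50.8


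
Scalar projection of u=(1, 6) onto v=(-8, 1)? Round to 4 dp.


u.v = -2, |v| = sqrt(65) = 8.0623
Scalar projection = u.v / |v| = -2 / sqrt(65) = -0.2481

-0.2481


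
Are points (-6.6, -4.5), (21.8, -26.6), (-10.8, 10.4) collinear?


Cross product: (21.8-(-6.6))*(10.4-(-4.5)) - ((-26.6)-(-4.5))*((-10.8)-(-6.6))
= 330.34

No, not collinear


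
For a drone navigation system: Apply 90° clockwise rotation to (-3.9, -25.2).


90° CW: (x,y) -> (y, -x)
(-3.9,-25.2) -> (-25.2, 3.9)

(-25.2, 3.9)


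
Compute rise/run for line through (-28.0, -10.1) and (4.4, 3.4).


slope = (y2-y1)/(x2-x1) = (3.4-(-10.1))/(4.4-(-28)) = 13.5/32.4 = 0.4167

0.4167


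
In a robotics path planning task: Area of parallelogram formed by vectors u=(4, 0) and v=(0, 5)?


|u x v| = |4*5 - 0*0|
= |20 - 0| = 20

20


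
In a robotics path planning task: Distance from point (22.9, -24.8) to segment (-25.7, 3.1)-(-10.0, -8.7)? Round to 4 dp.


Project P onto AB: t = 1 (clamped to [0,1])
Closest point on segment: (-10, -8.7)
Distance: 36.6281

36.6281


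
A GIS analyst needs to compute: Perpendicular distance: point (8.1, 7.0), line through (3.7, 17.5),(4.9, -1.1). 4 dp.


|cross product| = 69.24
|line direction| = sqrt(347.4) = 18.6387
Distance = 69.24/sqrt(347.4) = 3.7149

3.7149


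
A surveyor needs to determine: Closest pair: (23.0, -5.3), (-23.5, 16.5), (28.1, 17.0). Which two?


d(P0,P1) = 51.3565, d(P0,P2) = 22.8758, d(P1,P2) = 51.6024
Closest: P0 and P2

Closest pair: (23.0, -5.3) and (28.1, 17.0), distance = 22.8758


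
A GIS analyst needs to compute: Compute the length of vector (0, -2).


|u| = sqrt(0^2 + (-2)^2) = sqrt(4) = 2

2


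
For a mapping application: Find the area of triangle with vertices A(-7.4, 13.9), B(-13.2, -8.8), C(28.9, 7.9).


Area = |x_A(y_B-y_C) + x_B(y_C-y_A) + x_C(y_A-y_B)|/2
= |123.58 + 79.2 + 656.03|/2
= 858.81/2 = 429.405

429.405


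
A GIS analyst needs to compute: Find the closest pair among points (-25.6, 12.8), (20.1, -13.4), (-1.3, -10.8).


d(P0,P1) = 52.6776, d(P0,P2) = 33.874, d(P1,P2) = 21.5574
Closest: P1 and P2

Closest pair: (20.1, -13.4) and (-1.3, -10.8), distance = 21.5574


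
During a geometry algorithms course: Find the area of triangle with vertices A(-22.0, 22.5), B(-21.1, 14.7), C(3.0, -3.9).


Area = |x_A(y_B-y_C) + x_B(y_C-y_A) + x_C(y_A-y_B)|/2
= |(-409.2) + 557.04 + 23.4|/2
= 171.24/2 = 85.62

85.62


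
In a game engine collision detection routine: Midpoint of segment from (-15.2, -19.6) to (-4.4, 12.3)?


M = (((-15.2)+(-4.4))/2, ((-19.6)+12.3)/2)
= (-9.8, -3.65)

(-9.8, -3.65)


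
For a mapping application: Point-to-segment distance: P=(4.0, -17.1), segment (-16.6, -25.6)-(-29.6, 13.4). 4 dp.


Project P onto AB: t = 0.0377 (clamped to [0,1])
Closest point on segment: (-17.09, -24.13)
Distance: 22.2308

22.2308


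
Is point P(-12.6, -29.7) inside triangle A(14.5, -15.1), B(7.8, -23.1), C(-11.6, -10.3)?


Cross products: AB x AP = -118.98, BC x BP = 389.16, CA x CP = -511.14
All same sign? no

No, outside


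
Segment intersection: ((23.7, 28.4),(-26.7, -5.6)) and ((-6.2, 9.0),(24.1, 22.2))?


Cross products: d1=193.14, d2=-171.78, d3=-38.84, d4=326.08
d1*d2 < 0 and d3*d4 < 0? yes

Yes, they intersect


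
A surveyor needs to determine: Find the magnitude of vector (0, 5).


|u| = sqrt(0^2 + 5^2) = sqrt(25) = 5

5


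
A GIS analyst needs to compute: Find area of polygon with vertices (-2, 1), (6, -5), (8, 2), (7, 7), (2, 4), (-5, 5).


Shoelace sum: ((-2)*(-5) - 6*1) + (6*2 - 8*(-5)) + (8*7 - 7*2) + (7*4 - 2*7) + (2*5 - (-5)*4) + ((-5)*1 - (-2)*5)
= 147
Area = |147|/2 = 73.5

73.5


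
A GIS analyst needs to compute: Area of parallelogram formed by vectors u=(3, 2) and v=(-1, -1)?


|u x v| = |3*(-1) - 2*(-1)|
= |(-3) - (-2)| = 1

1


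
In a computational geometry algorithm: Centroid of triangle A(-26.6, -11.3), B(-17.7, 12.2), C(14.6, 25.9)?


Centroid = ((x_A+x_B+x_C)/3, (y_A+y_B+y_C)/3)
= (((-26.6)+(-17.7)+14.6)/3, ((-11.3)+12.2+25.9)/3)
= (-9.9, 8.9333)

(-9.9, 8.9333)


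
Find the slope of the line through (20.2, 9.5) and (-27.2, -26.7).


slope = (y2-y1)/(x2-x1) = ((-26.7)-9.5)/((-27.2)-20.2) = (-36.2)/(-47.4) = 0.7637

0.7637


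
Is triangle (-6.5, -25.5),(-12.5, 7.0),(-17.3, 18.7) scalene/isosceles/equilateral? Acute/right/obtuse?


Side lengths squared: AB^2=1092.25, BC^2=159.93, CA^2=2070.28
Sorted: [159.93, 1092.25, 2070.28]
By sides: Scalene, By angles: Obtuse

Scalene, Obtuse


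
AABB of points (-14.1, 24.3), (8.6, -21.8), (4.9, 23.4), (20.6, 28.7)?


x range: [-14.1, 20.6]
y range: [-21.8, 28.7]
Bounding box: (-14.1,-21.8) to (20.6,28.7)

(-14.1,-21.8) to (20.6,28.7)


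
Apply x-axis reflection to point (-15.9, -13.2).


Reflection over x-axis: (x,y) -> (x,-y)
(-15.9, -13.2) -> (-15.9, 13.2)

(-15.9, 13.2)


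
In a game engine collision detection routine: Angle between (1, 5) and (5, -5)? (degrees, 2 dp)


u.v = -20, |u| = sqrt(26) = 5.099, |v| = sqrt(50) = 7.0711
cos(theta) = u.v/(|u||v|) = -20/sqrt(1300) = -0.5547
theta = acos(-0.5547) = 123.69 degrees

123.69 degrees


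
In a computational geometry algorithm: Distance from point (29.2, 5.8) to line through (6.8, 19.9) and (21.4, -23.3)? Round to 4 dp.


|cross product| = 761.82
|line direction| = sqrt(2079.4) = 45.6004
Distance = 761.82/sqrt(2079.4) = 16.7064

16.7064


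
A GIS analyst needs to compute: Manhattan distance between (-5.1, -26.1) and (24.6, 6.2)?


|(-5.1)-24.6| + |(-26.1)-6.2| = 29.7 + 32.3 = 62

62


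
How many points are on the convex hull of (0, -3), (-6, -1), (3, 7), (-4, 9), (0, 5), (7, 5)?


Convex hull vertices (CCW): (-6, -1), (0, -3), (7, 5), (3, 7), (-4, 9)
Count = 5

5


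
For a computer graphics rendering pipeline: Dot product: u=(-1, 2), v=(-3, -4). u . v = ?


u . v = u_x*v_x + u_y*v_y = (-1)*(-3) + 2*(-4)
= 3 + (-8) = -5

-5


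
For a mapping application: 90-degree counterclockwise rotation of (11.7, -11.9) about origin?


90° CCW: (x,y) -> (-y, x)
(11.7,-11.9) -> (11.9, 11.7)

(11.9, 11.7)


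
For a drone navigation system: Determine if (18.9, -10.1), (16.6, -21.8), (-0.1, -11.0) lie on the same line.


Cross product: (16.6-18.9)*((-11)-(-10.1)) - ((-21.8)-(-10.1))*((-0.1)-18.9)
= -220.23

No, not collinear


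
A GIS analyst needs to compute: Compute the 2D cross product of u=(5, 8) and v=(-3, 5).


u x v = u_x*v_y - u_y*v_x = 5*5 - 8*(-3)
= 25 - (-24) = 49

49


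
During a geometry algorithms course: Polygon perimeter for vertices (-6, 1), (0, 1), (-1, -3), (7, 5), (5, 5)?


Sides: (-6, 1)->(0, 1): sqrt(36) = 6, (0, 1)->(-1, -3): sqrt(17) = 4.123106, (-1, -3)->(7, 5): sqrt(128) = 11.313708, (7, 5)->(5, 5): sqrt(4) = 2, (5, 5)->(-6, 1): sqrt(137) = 11.7047
Sum = 35.141514
Perimeter = 35.1415

35.1415


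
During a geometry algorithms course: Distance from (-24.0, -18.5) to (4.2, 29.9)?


dx=28.2, dy=48.4
d^2 = 28.2^2 + 48.4^2 = 3137.8
d = sqrt(3137.8) = 56.0161

56.0161


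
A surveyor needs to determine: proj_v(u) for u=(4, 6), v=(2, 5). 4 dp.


u.v = 38, |v| = sqrt(29) = 5.3852
Scalar projection = u.v / |v| = 38 / sqrt(29) = 7.0564

7.0564


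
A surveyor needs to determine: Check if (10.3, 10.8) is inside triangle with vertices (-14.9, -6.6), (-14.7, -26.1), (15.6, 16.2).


Cross products: AB x AP = 494.88, BC x BP = 60.57, CA x CP = 43.86
All same sign? yes

Yes, inside


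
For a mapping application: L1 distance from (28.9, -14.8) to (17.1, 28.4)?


|28.9-17.1| + |(-14.8)-28.4| = 11.8 + 43.2 = 55

55


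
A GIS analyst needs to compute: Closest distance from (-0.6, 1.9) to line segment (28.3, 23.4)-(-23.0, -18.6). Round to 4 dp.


Project P onto AB: t = 0.5427 (clamped to [0,1])
Closest point on segment: (0.4592, 0.6063)
Distance: 1.6719

1.6719


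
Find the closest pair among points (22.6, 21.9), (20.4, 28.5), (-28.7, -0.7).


d(P0,P1) = 6.957, d(P0,P2) = 56.0576, d(P1,P2) = 57.1266
Closest: P0 and P1

Closest pair: (22.6, 21.9) and (20.4, 28.5), distance = 6.957


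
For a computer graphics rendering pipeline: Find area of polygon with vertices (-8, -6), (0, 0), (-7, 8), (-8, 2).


Shoelace sum: ((-8)*0 - 0*(-6)) + (0*8 - (-7)*0) + ((-7)*2 - (-8)*8) + ((-8)*(-6) - (-8)*2)
= 114
Area = |114|/2 = 57

57


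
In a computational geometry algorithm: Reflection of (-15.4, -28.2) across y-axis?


Reflection over y-axis: (x,y) -> (-x,y)
(-15.4, -28.2) -> (15.4, -28.2)

(15.4, -28.2)


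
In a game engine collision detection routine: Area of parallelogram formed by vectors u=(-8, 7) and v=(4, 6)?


|u x v| = |(-8)*6 - 7*4|
= |(-48) - 28| = 76

76


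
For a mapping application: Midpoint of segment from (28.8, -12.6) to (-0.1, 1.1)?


M = ((28.8+(-0.1))/2, ((-12.6)+1.1)/2)
= (14.35, -5.75)

(14.35, -5.75)


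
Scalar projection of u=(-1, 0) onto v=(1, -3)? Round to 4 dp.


u.v = -1, |v| = sqrt(10) = 3.1623
Scalar projection = u.v / |v| = -1 / sqrt(10) = -0.3162

-0.3162


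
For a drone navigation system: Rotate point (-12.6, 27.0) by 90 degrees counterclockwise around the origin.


90° CCW: (x,y) -> (-y, x)
(-12.6,27) -> (-27, -12.6)

(-27, -12.6)


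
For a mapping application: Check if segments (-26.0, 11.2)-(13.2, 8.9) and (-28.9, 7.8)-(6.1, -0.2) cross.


Cross products: d1=142.2, d2=375.3, d3=-139.95, d4=-373.05
d1*d2 < 0 and d3*d4 < 0? no

No, they don't intersect


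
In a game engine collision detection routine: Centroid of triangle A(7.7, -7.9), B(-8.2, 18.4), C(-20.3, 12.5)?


Centroid = ((x_A+x_B+x_C)/3, (y_A+y_B+y_C)/3)
= ((7.7+(-8.2)+(-20.3))/3, ((-7.9)+18.4+12.5)/3)
= (-6.9333, 7.6667)

(-6.9333, 7.6667)


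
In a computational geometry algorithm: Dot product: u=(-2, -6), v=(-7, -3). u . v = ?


u . v = u_x*v_x + u_y*v_y = (-2)*(-7) + (-6)*(-3)
= 14 + 18 = 32

32


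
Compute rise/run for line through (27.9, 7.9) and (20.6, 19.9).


slope = (y2-y1)/(x2-x1) = (19.9-7.9)/(20.6-27.9) = 12/(-7.3) = -1.6438

-1.6438


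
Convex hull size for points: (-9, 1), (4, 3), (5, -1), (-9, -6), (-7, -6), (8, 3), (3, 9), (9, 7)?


Convex hull vertices (CCW): (-9, -6), (-7, -6), (5, -1), (8, 3), (9, 7), (3, 9), (-9, 1)
Count = 7

7


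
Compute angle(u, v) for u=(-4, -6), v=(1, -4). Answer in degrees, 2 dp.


u.v = 20, |u| = sqrt(52) = 7.2111, |v| = sqrt(17) = 4.1231
cos(theta) = u.v/(|u||v|) = 20/sqrt(884) = 0.672673
theta = acos(0.672673) = 47.73 degrees

47.73 degrees


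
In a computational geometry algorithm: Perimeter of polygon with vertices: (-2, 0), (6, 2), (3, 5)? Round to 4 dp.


Sides: (-2, 0)->(6, 2): sqrt(68) = 8.246211, (6, 2)->(3, 5): sqrt(18) = 4.242641, (3, 5)->(-2, 0): sqrt(50) = 7.071068
Sum = 19.55992
Perimeter = 19.5599

19.5599


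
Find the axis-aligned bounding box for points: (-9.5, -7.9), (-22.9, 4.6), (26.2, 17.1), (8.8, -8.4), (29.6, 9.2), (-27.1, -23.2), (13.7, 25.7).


x range: [-27.1, 29.6]
y range: [-23.2, 25.7]
Bounding box: (-27.1,-23.2) to (29.6,25.7)

(-27.1,-23.2) to (29.6,25.7)


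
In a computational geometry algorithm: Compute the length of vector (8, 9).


|u| = sqrt(8^2 + 9^2) = sqrt(145) = 12.0416

12.0416


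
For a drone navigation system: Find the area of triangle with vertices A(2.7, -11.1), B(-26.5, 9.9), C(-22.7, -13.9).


Area = |x_A(y_B-y_C) + x_B(y_C-y_A) + x_C(y_A-y_B)|/2
= |64.26 + 74.2 + 476.7|/2
= 615.16/2 = 307.58

307.58


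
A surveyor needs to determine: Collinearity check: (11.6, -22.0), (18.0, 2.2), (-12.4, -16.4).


Cross product: (18-11.6)*((-16.4)-(-22)) - (2.2-(-22))*((-12.4)-11.6)
= 616.64

No, not collinear


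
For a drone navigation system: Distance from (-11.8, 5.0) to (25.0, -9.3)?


dx=36.8, dy=-14.3
d^2 = 36.8^2 + (-14.3)^2 = 1558.73
d = sqrt(1558.73) = 39.4808

39.4808


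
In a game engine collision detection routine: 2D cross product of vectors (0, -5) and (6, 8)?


u x v = u_x*v_y - u_y*v_x = 0*8 - (-5)*6
= 0 - (-30) = 30

30


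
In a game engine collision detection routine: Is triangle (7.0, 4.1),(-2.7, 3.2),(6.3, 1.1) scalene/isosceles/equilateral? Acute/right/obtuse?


Side lengths squared: AB^2=94.9, BC^2=85.41, CA^2=9.49
Sorted: [9.49, 85.41, 94.9]
By sides: Scalene, By angles: Right

Scalene, Right


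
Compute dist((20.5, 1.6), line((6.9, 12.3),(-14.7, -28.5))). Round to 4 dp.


|cross product| = 786
|line direction| = sqrt(2131.2) = 46.1649
Distance = 786/sqrt(2131.2) = 17.0259

17.0259


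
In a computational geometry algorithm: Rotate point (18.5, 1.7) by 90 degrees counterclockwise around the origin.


90° CCW: (x,y) -> (-y, x)
(18.5,1.7) -> (-1.7, 18.5)

(-1.7, 18.5)


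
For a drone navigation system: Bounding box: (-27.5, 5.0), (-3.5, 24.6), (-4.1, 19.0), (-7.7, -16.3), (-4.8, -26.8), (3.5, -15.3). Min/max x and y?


x range: [-27.5, 3.5]
y range: [-26.8, 24.6]
Bounding box: (-27.5,-26.8) to (3.5,24.6)

(-27.5,-26.8) to (3.5,24.6)


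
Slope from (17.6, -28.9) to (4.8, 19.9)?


slope = (y2-y1)/(x2-x1) = (19.9-(-28.9))/(4.8-17.6) = 48.8/(-12.8) = -3.8125

-3.8125


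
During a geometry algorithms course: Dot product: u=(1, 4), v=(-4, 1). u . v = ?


u . v = u_x*v_x + u_y*v_y = 1*(-4) + 4*1
= (-4) + 4 = 0

0


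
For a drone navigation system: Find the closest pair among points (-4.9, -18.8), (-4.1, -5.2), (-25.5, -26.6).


d(P0,P1) = 13.6235, d(P0,P2) = 22.0273, d(P1,P2) = 30.2642
Closest: P0 and P1

Closest pair: (-4.9, -18.8) and (-4.1, -5.2), distance = 13.6235


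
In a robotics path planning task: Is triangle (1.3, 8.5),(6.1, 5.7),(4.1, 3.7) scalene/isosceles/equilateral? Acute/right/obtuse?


Side lengths squared: AB^2=30.88, BC^2=8, CA^2=30.88
Sorted: [8, 30.88, 30.88]
By sides: Isosceles, By angles: Acute

Isosceles, Acute


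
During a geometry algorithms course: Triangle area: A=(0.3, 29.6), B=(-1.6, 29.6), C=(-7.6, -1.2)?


Area = |x_A(y_B-y_C) + x_B(y_C-y_A) + x_C(y_A-y_B)|/2
= |9.24 + 49.28 + 0|/2
= 58.52/2 = 29.26

29.26


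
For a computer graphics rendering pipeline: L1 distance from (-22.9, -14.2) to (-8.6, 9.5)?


|(-22.9)-(-8.6)| + |(-14.2)-9.5| = 14.3 + 23.7 = 38

38


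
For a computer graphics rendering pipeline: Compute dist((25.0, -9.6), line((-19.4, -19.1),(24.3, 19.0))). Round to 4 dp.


|cross product| = 1276.49
|line direction| = sqrt(3361.3) = 57.9767
Distance = 1276.49/sqrt(3361.3) = 22.0173

22.0173


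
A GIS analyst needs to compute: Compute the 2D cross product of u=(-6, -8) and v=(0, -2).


u x v = u_x*v_y - u_y*v_x = (-6)*(-2) - (-8)*0
= 12 - 0 = 12

12


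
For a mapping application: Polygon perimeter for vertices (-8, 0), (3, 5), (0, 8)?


Sides: (-8, 0)->(3, 5): sqrt(146) = 12.083046, (3, 5)->(0, 8): sqrt(18) = 4.242641, (0, 8)->(-8, 0): sqrt(128) = 11.313708
Sum = 27.639395
Perimeter = 27.6394

27.6394


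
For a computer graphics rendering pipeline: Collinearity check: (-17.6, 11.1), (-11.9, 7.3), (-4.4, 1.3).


Cross product: ((-11.9)-(-17.6))*(1.3-11.1) - (7.3-11.1)*((-4.4)-(-17.6))
= -5.7

No, not collinear


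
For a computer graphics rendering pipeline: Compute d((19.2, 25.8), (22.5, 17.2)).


dx=3.3, dy=-8.6
d^2 = 3.3^2 + (-8.6)^2 = 84.85
d = sqrt(84.85) = 9.2114

9.2114


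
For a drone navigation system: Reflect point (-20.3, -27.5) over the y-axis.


Reflection over y-axis: (x,y) -> (-x,y)
(-20.3, -27.5) -> (20.3, -27.5)

(20.3, -27.5)


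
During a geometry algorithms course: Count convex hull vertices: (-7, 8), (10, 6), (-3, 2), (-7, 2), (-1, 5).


Convex hull vertices (CCW): (-7, 2), (-3, 2), (10, 6), (-7, 8)
Count = 4

4


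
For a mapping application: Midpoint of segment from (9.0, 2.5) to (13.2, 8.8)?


M = ((9+13.2)/2, (2.5+8.8)/2)
= (11.1, 5.65)

(11.1, 5.65)


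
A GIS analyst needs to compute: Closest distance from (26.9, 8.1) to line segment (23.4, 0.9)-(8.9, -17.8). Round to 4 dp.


Project P onto AB: t = 0 (clamped to [0,1])
Closest point on segment: (23.4, 0.9)
Distance: 8.0056

8.0056


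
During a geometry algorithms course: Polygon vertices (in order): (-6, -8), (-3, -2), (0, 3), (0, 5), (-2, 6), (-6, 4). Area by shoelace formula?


Shoelace sum: ((-6)*(-2) - (-3)*(-8)) + ((-3)*3 - 0*(-2)) + (0*5 - 0*3) + (0*6 - (-2)*5) + ((-2)*4 - (-6)*6) + ((-6)*(-8) - (-6)*4)
= 89
Area = |89|/2 = 44.5

44.5


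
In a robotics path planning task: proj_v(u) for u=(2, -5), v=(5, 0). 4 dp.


u.v = 10, |v| = sqrt(25) = 5
Scalar projection = u.v / |v| = 10 / sqrt(25) = 2

2


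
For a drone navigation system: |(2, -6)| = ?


|u| = sqrt(2^2 + (-6)^2) = sqrt(40) = 6.3246

6.3246


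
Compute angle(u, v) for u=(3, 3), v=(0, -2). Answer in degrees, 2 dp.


u.v = -6, |u| = sqrt(18) = 4.2426, |v| = sqrt(4) = 2
cos(theta) = u.v/(|u||v|) = -6/sqrt(72) = -0.707107
theta = acos(-0.707107) = 135 degrees

135 degrees


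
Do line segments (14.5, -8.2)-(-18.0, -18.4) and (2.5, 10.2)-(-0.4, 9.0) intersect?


Cross products: d1=67.76, d2=58.34, d3=-720.4, d4=-710.98
d1*d2 < 0 and d3*d4 < 0? no

No, they don't intersect


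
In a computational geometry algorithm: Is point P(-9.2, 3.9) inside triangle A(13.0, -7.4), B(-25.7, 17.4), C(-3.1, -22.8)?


Cross products: AB x AP = 113.25, BC x BP = 358.2, CA x CP = 523.81
All same sign? yes

Yes, inside


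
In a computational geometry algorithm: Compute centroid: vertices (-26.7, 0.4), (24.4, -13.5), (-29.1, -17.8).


Centroid = ((x_A+x_B+x_C)/3, (y_A+y_B+y_C)/3)
= (((-26.7)+24.4+(-29.1))/3, (0.4+(-13.5)+(-17.8))/3)
= (-10.4667, -10.3)

(-10.4667, -10.3)


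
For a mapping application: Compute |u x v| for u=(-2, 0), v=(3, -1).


|u x v| = |(-2)*(-1) - 0*3|
= |2 - 0| = 2

2


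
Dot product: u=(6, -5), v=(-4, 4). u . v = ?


u . v = u_x*v_x + u_y*v_y = 6*(-4) + (-5)*4
= (-24) + (-20) = -44

-44


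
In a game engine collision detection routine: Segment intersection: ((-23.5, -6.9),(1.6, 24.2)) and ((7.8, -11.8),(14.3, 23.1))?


Cross products: d1=1124.22, d2=450.38, d3=-1096.42, d4=-422.58
d1*d2 < 0 and d3*d4 < 0? no

No, they don't intersect


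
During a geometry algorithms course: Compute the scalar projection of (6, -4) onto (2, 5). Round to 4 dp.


u.v = -8, |v| = sqrt(29) = 5.3852
Scalar projection = u.v / |v| = -8 / sqrt(29) = -1.4856

-1.4856


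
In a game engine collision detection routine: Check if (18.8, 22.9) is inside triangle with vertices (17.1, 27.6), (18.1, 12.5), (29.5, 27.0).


Cross products: AB x AP = 20.97, BC x BP = 108.41, CA x CP = 57.26
All same sign? yes

Yes, inside


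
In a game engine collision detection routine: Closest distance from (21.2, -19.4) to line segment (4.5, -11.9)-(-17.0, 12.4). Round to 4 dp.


Project P onto AB: t = 0 (clamped to [0,1])
Closest point on segment: (4.5, -11.9)
Distance: 18.3068

18.3068


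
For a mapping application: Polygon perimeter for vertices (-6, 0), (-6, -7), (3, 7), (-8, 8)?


Sides: (-6, 0)->(-6, -7): sqrt(49) = 7, (-6, -7)->(3, 7): sqrt(277) = 16.643317, (3, 7)->(-8, 8): sqrt(122) = 11.045361, (-8, 8)->(-6, 0): sqrt(68) = 8.246211
Sum = 42.934889
Perimeter = 42.9349

42.9349


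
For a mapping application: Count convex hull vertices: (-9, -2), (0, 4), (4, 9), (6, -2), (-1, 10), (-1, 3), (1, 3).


Convex hull vertices (CCW): (-9, -2), (6, -2), (4, 9), (-1, 10)
Count = 4

4


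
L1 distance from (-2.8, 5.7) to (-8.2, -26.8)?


|(-2.8)-(-8.2)| + |5.7-(-26.8)| = 5.4 + 32.5 = 37.9

37.9


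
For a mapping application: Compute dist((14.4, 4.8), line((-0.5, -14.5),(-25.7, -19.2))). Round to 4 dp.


|cross product| = 416.33
|line direction| = sqrt(657.13) = 25.6345
Distance = 416.33/sqrt(657.13) = 16.241

16.241


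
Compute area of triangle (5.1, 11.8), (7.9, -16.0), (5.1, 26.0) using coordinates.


Area = |x_A(y_B-y_C) + x_B(y_C-y_A) + x_C(y_A-y_B)|/2
= |(-214.2) + 112.18 + 141.78|/2
= 39.76/2 = 19.88

19.88


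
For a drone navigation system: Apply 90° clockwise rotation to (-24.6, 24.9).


90° CW: (x,y) -> (y, -x)
(-24.6,24.9) -> (24.9, 24.6)

(24.9, 24.6)


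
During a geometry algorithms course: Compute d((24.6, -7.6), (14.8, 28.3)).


dx=-9.8, dy=35.9
d^2 = (-9.8)^2 + 35.9^2 = 1384.85
d = sqrt(1384.85) = 37.2136

37.2136


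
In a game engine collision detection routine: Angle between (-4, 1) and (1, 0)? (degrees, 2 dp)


u.v = -4, |u| = sqrt(17) = 4.1231, |v| = sqrt(1) = 1
cos(theta) = u.v/(|u||v|) = -4/sqrt(17) = -0.970143
theta = acos(-0.970143) = 165.96 degrees

165.96 degrees


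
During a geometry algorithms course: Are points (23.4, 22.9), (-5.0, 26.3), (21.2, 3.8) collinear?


Cross product: ((-5)-23.4)*(3.8-22.9) - (26.3-22.9)*(21.2-23.4)
= 549.92

No, not collinear


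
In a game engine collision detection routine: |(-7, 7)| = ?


|u| = sqrt((-7)^2 + 7^2) = sqrt(98) = 9.8995

9.8995


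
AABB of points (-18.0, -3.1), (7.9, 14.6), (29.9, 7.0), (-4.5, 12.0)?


x range: [-18, 29.9]
y range: [-3.1, 14.6]
Bounding box: (-18,-3.1) to (29.9,14.6)

(-18,-3.1) to (29.9,14.6)


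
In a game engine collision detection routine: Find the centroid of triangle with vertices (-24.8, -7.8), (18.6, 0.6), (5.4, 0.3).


Centroid = ((x_A+x_B+x_C)/3, (y_A+y_B+y_C)/3)
= (((-24.8)+18.6+5.4)/3, ((-7.8)+0.6+0.3)/3)
= (-0.2667, -2.3)

(-0.2667, -2.3)


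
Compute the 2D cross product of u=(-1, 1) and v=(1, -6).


u x v = u_x*v_y - u_y*v_x = (-1)*(-6) - 1*1
= 6 - 1 = 5

5


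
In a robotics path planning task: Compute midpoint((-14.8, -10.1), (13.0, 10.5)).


M = (((-14.8)+13)/2, ((-10.1)+10.5)/2)
= (-0.9, 0.2)

(-0.9, 0.2)
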